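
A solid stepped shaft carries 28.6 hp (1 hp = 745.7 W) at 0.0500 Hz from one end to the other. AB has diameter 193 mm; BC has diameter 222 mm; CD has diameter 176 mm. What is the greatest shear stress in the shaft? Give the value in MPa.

63.4 MPa

ω = 2π·0.0500 = 0.3142 rad/s, so T = P/ω = 28.6×745.7 / 0.3142 = 67890 N·m.
Under the same torque, τ_max = 16T/(πd³) is largest where d is smallest — segment CD (d = 176 mm).
τ_max = 16·67890/(π·(0.176)³) = 6.342×10^7 Pa.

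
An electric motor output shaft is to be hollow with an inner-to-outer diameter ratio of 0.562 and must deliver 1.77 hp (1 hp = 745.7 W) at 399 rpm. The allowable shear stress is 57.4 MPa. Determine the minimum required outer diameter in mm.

14.6 mm

ω = 2π·399/60 = 41.78 rad/s, so T = P/ω = 1.77×745.7 / 41.78 = 31.59 N·m.
For a hollow shaft with d_i/d_o = 0.562: τ_max = 16T/(π d_o³ (1−k⁴)), so d_o = [16T/(π τ_allow (1−k⁴))]^(1/3) = [16·31.59/(π·5.74×10^7·0.9002)]^(1/3) = 0.01460 m.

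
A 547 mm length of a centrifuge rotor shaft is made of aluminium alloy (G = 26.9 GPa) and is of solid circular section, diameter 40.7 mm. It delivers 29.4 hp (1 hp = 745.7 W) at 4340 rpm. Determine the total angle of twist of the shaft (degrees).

0.209°

ω = 2π·4340/60 = 454.5 rad/s, so T = P/ω = 29.4×745.7 / 454.5 = 48.24 N·m.
J = πd⁴/32 = π(0.0407)⁴/32 = 2.694×10^-7 m⁴.
θ = T·L/(G·J) = 48.24 × 0.547 / (26.9×10⁹ × 2.694×10^-7) = 3.641×10^-3 rad.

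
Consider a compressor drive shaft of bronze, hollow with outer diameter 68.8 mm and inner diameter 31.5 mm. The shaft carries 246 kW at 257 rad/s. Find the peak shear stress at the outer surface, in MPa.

15.7 MPa

ω = 257 rad/s, so T = P/ω = 246×10³ / 257.0 = 957.2 N·m.
J = π(d_o⁴ − d_i⁴)/32 = π(0.0688⁴ − 0.0315⁴)/32 = 2.103×10^-6 m⁴.
τ_max = T·r/J = 957.2 × 0.0344 / 2.103×10^-6 = 1.566×10^7 Pa.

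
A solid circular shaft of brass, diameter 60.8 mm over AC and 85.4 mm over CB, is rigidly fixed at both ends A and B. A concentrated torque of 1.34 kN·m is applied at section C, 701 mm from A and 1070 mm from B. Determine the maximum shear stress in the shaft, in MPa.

Compatibility: T_A·a/J_AC = T_B·b/J_CB with T_A + T_B = T₀.
J_AC = 1.34×10^-6 m⁴, J_CB = 5.22×10^-6 m⁴, so T_A = T₀·(J_AC/a)/((J_AC/a)+(J_CB/b)) = 377.5 N·m, T_B = 962.5 N·m.
τ in each portion: τ_AC = 8.55×10^6 Pa, τ_CB = 7.87×10^6 Pa; maximum is in AC.
τ_max = T_AC·r/J = 377.5·0.0304/1.34×10^-6 = 8.553×10^6 Pa.

8.55 MPa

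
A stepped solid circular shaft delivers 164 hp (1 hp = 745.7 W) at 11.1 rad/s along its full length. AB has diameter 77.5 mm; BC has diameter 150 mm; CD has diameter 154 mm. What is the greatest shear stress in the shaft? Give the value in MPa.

121 MPa

ω = 11.1 rad/s, so T = P/ω = 164×745.7 / 11.10 = 11020 N·m.
Under the same torque, τ_max = 16T/(πd³) is largest where d is smallest — segment AB (d = 77.5 mm).
τ_max = 16·11020/(π·(0.0775)³) = 1.205×10^8 Pa.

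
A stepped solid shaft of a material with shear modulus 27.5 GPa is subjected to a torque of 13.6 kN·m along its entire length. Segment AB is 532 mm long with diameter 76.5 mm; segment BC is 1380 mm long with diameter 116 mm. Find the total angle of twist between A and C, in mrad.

117 mrad

J_AB = π(0.0765)⁴/32 = 3.36×10^-6 m⁴; J_BC = π(0.116)⁴/32 = 1.78×10^-5 m⁴.
θ = (T/G)·Σ L_i/J_i = (13600/27.5×10⁹)·(0.532/3.36×10^-6 + 1.38/1.78×10^-5) = 0.1166 rad.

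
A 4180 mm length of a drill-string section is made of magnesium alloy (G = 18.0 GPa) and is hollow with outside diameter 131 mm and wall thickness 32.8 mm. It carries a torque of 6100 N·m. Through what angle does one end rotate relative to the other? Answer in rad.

0.0522 rad

J = π(d_o⁴ − d_i⁴)/32 = π(0.131⁴ − 0.0654⁴)/32 = 2.712×10^-5 m⁴.
θ = T·L/(G·J) = 6100 × 4.18 / (18.0×10⁹ × 2.712×10^-5) = 0.05224 rad.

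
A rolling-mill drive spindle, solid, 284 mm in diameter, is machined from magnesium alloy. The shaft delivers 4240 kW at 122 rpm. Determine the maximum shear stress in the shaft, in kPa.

ω = 2π·122/60 = 12.78 rad/s, so T = P/ω = 4240×10³ / 12.78 = 331900 N·m.
J = πd⁴/32 = π(0.284)⁴/32 = 6.387×10^-4 m⁴.
τ_max = T·r/J = 331900 × 0.142 / 6.387×10^-4 = 7.379×10^7 Pa.

73800 kPa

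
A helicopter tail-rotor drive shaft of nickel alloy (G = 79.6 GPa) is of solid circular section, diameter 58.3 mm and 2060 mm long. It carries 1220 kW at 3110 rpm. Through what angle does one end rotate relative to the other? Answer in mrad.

ω = 2π·3110/60 = 325.7 rad/s, so T = P/ω = 1220×10³ / 325.7 = 3746 N·m.
J = πd⁴/32 = π(0.0583)⁴/32 = 1.134×10^-6 m⁴.
θ = T·L/(G·J) = 3746 × 2.06 / (79.6×10⁹ × 1.134×10^-6) = 0.08548 rad.

85.5 mrad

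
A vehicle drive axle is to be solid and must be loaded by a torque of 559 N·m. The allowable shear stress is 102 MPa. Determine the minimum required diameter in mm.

30.3 mm

For a solid shaft τ_max = 16T/(πd³), so d = (16T/(π τ_allow))^(1/3) = (16·559.0/(π·1.02×10^8))^(1/3) = 0.03033 m.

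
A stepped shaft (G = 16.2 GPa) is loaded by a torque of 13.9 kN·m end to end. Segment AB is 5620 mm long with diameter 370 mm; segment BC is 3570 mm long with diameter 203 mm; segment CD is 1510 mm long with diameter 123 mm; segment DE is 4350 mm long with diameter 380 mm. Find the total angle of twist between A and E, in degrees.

J_AB = π(0.370)⁴/32 = 1.84×10^-3 m⁴; J_BC = π(0.203)⁴/32 = 1.67×10^-4 m⁴; J_CD = π(0.123)⁴/32 = 2.25×10^-5 m⁴; J_DE = π(0.380)⁴/32 = 2.05×10^-3 m⁴.
θ = (T/G)·Σ L_i/J_i = (13900/16.2×10⁹)·(5.62/1.84×10^-3 + 3.57/1.67×10^-4 + 1.51/2.25×10^-5 + 4.35/2.05×10^-3) = 0.08047 rad.

4.61°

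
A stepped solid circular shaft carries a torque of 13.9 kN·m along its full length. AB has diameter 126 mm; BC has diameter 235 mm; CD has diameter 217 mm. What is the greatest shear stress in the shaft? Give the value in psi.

Under the same torque, τ_max = 16T/(πd³) is largest where d is smallest — segment AB (d = 126 mm).
τ_max = 16·13900/(π·(0.126)³) = 3.539×10^7 Pa.

5130 psi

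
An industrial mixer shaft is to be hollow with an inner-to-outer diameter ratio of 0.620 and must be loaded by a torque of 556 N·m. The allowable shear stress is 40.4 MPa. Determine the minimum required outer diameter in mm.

43.5 mm

For a hollow shaft with d_i/d_o = 0.620: τ_max = 16T/(π d_o³ (1−k⁴)), so d_o = [16T/(π τ_allow (1−k⁴))]^(1/3) = [16·556.0/(π·4.04×10^7·0.8522)]^(1/3) = 0.04349 m.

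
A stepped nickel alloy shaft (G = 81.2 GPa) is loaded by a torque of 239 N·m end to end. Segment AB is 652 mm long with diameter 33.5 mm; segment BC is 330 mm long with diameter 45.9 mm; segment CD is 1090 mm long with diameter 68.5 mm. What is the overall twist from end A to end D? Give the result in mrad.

J_AB = π(0.0335)⁴/32 = 1.24×10^-7 m⁴; J_BC = π(0.0459)⁴/32 = 4.36×10^-7 m⁴; J_CD = π(0.0685)⁴/32 = 2.16×10^-6 m⁴.
θ = (T/G)·Σ L_i/J_i = (239.0/81.2×10⁹)·(0.652/1.24×10^-7 + 0.330/4.36×10^-7 + 1.09/2.16×10^-6) = 0.01923 rad.

19.2 mrad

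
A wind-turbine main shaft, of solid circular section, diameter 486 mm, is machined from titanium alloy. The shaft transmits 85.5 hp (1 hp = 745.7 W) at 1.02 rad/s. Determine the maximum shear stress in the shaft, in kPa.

2770 kPa

ω = 1.02 rad/s, so T = P/ω = 85.5×745.7 / 1.020 = 62510 N·m.
J = πd⁴/32 = π(0.486)⁴/32 = 5.477×10^-3 m⁴.
τ_max = T·r/J = 62510 × 0.243 / 5.477×10^-3 = 2.773×10^6 Pa.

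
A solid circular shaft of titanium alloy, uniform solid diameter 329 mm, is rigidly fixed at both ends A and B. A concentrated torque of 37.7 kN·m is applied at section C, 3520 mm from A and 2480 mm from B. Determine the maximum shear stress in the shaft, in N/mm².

With uniform GJ and both ends fixed, compatibility θ_AC = θ_CB gives T_A·a = T_B·b, together with T_A + T_B = T₀.
T_A = T₀·b/(a+b) = 37700·2480/6000 = 15580 N·m; T_B = 22120 N·m.
τ in each portion: τ_AC = 2.23×10^6 Pa, τ_CB = 3.16×10^6 Pa; maximum is in CB.
τ_max = T_CB·r/J = 22120·0.165/1.15×10^-3 = 3.163×10^6 Pa.

3.16 N/mm²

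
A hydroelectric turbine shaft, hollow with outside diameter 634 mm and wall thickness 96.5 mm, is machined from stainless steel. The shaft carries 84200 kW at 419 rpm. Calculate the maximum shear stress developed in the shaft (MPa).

50.1 MPa

ω = 2π·419/60 = 43.88 rad/s, so T = P/ω = 84200×10³ / 43.88 = 1.919e6 N·m.
J = π(d_o⁴ − d_i⁴)/32 = π(0.634⁴ − 0.441⁴)/32 = 0.01215 m⁴.
τ_max = T·r/J = 1.919e6 × 0.317 / 0.01215 = 5.007×10^7 Pa.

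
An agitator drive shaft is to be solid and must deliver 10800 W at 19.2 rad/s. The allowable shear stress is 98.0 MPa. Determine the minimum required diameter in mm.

30.8 mm

ω = 19.2 rad/s, so T = P/ω = 10800 / 19.20 = 562.5 N·m.
For a solid shaft τ_max = 16T/(πd³), so d = (16T/(π τ_allow))^(1/3) = (16·562.5/(π·9.80×10^7))^(1/3) = 0.03081 m.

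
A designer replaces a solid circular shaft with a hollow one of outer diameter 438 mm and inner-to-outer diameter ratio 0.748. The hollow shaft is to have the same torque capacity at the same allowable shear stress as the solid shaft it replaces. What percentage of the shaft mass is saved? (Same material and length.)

43.4 %

Equal τ_max and T ⇒ the solid shaft needs d_s³ = d_o³(1−k⁴), so d_s = 438·(1−0.748⁴)^(1/3) = 386.5 mm.
Area ratio A_h/A_s = d_o²(1−k²)/d_s² = (1−k²)/(1−k⁴)^(2/3) = 0.5658.
Mass saving = 1 − 0.5658 = 43.4 %.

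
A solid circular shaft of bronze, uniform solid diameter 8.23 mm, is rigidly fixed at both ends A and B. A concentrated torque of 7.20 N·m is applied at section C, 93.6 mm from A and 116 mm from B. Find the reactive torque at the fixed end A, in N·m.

With uniform GJ and both ends fixed, compatibility θ_AC = θ_CB gives T_A·a = T_B·b, together with T_A + T_B = T₀.
T_A = T₀·b/(a+b) = 7.200·116/209.6 = 3.985 N·m; T_B = 3.215 N·m.

3.98 N·m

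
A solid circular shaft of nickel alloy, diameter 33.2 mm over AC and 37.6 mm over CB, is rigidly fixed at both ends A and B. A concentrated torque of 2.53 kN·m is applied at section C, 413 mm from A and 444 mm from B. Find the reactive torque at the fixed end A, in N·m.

Compatibility: T_A·a/J_AC = T_B·b/J_CB with T_A + T_B = T₀.
J_AC = 1.19×10^-7 m⁴, J_CB = 1.96×10^-7 m⁴, so T_A = T₀·(J_AC/a)/((J_AC/a)+(J_CB/b)) = 999.9 N·m, T_B = 1530 N·m.

1000 N·m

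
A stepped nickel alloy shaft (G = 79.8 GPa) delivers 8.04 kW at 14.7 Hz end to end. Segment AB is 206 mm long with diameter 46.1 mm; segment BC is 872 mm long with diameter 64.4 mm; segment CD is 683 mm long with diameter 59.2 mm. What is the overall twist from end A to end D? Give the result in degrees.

ω = 2π·14.7 = 92.36 rad/s, so T = P/ω = 8.04×10³ / 92.36 = 87.05 N·m.
J_AB = π(0.0461)⁴/32 = 4.43×10^-7 m⁴; J_BC = π(0.0644)⁴/32 = 1.69×10^-6 m⁴; J_CD = π(0.0592)⁴/32 = 1.21×10^-6 m⁴.
θ = (T/G)·Σ L_i/J_i = (87.05/79.8×10⁹)·(0.206/4.43×10^-7 + 0.872/1.69×10^-6 + 0.683/1.21×10^-6) = 1.688×10^-3 rad.

0.0967°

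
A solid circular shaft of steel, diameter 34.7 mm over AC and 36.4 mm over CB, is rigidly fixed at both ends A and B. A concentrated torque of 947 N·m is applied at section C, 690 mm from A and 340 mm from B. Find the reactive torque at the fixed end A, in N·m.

274 N·m

Compatibility: T_A·a/J_AC = T_B·b/J_CB with T_A + T_B = T₀.
J_AC = 1.42×10^-7 m⁴, J_CB = 1.72×10^-7 m⁴, so T_A = T₀·(J_AC/a)/((J_AC/a)+(J_CB/b)) = 273.9 N·m, T_B = 673.1 N·m.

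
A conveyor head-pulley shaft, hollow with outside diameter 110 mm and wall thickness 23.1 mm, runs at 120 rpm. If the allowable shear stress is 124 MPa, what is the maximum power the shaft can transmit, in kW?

J = π(d_o⁴ − d_i⁴)/32 = π(0.110⁴ − 0.0638⁴)/32 = 1.275×10^-5 m⁴.
T_max = τ_allow·J/r = 1.24×10^8 × 1.275×10^-5 / 0.0550 = 28740 N·m.
ω = 2π·120/60 = 12.57 rad/s, so P_max = T_max·ω = 3.611×10^5 W.

361 kW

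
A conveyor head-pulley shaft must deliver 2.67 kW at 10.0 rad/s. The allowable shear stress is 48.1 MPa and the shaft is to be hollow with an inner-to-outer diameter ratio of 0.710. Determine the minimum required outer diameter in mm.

ω = 10.0 rad/s, so T = P/ω = 2.67×10³ / 10.00 = 267.0 N·m.
For a hollow shaft with d_i/d_o = 0.710: τ_max = 16T/(π d_o³ (1−k⁴)), so d_o = [16T/(π τ_allow (1−k⁴))]^(1/3) = [16·267.0/(π·4.81×10^7·0.7459)]^(1/3) = 0.03359 m.

33.6 mm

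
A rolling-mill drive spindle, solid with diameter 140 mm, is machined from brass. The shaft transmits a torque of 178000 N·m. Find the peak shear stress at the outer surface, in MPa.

J = πd⁴/32 = π(0.140)⁴/32 = 3.771×10^-5 m⁴.
τ_max = T·r/J = 178000 × 0.0700 / 3.771×10^-5 = 3.304×10^8 Pa.

330 MPa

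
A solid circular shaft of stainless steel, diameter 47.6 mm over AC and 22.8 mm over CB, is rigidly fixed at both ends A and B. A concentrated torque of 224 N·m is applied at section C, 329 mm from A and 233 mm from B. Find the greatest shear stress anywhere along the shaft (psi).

Compatibility: T_A·a/J_AC = T_B·b/J_CB with T_A + T_B = T₀.
J_AC = 5.04×10^-7 m⁴, J_CB = 2.65×10^-8 m⁴, so T_A = T₀·(J_AC/a)/((J_AC/a)+(J_CB/b)) = 208.5 N·m, T_B = 15.50 N·m.
τ in each portion: τ_AC = 9.85×10^6 Pa, τ_CB = 6.66×10^6 Pa; maximum is in AC.
τ_max = T_AC·r/J = 208.5·0.0238/5.04×10^-7 = 9.846×10^6 Pa.

1430 psi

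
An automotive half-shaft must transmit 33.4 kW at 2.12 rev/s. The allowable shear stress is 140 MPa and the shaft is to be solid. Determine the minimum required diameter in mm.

45.0 mm

ω = 2π·2.12 = 13.32 rad/s, so T = P/ω = 33.4×10³ / 13.32 = 2507 N·m.
For a solid shaft τ_max = 16T/(πd³), so d = (16T/(π τ_allow))^(1/3) = (16·2507/(π·1.40×10^8))^(1/3) = 0.04502 m.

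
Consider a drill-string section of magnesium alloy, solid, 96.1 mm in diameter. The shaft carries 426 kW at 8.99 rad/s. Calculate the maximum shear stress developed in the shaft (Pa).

ω = 8.99 rad/s, so T = P/ω = 426×10³ / 8.990 = 47390 N·m.
J = πd⁴/32 = π(0.0961)⁴/32 = 8.373×10^-6 m⁴.
τ_max = T·r/J = 47390 × 0.0480 / 8.373×10^-6 = 2.719×10^8 Pa.

2.72e8 Pa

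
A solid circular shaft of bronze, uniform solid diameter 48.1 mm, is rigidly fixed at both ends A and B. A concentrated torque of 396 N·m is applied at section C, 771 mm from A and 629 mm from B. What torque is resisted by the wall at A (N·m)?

With uniform GJ and both ends fixed, compatibility θ_AC = θ_CB gives T_A·a = T_B·b, together with T_A + T_B = T₀.
T_A = T₀·b/(a+b) = 396.0·629/1400 = 177.9 N·m; T_B = 218.1 N·m.

178 N·m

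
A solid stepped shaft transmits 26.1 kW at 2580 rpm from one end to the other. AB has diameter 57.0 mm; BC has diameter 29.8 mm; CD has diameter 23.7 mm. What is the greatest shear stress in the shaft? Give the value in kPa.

37000 kPa

ω = 2π·2580/60 = 270.2 rad/s, so T = P/ω = 26.1×10³ / 270.2 = 96.60 N·m.
Under the same torque, τ_max = 16T/(πd³) is largest where d is smallest — segment CD (d = 23.7 mm).
τ_max = 16·96.60/(π·(0.0237)³) = 3.696×10^7 Pa.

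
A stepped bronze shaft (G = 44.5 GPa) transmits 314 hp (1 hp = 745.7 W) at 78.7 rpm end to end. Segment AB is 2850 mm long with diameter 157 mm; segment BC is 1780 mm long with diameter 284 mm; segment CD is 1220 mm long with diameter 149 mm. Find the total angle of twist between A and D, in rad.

ω = 2π·78.7/60 = 8.241 rad/s, so T = P/ω = 314×745.7 / 8.241 = 28410 N·m.
J_AB = π(0.157)⁴/32 = 5.96×10^-5 m⁴; J_BC = π(0.284)⁴/32 = 6.39×10^-4 m⁴; J_CD = π(0.149)⁴/32 = 4.84×10^-5 m⁴.
θ = (T/G)·Σ L_i/J_i = (28410/44.5×10⁹)·(2.85/5.96×10^-5 + 1.78/6.39×10^-4 + 1.22/4.84×10^-5) = 0.04838 rad.

0.0484 rad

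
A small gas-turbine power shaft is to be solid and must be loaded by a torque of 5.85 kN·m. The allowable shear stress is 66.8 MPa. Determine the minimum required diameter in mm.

76.4 mm

For a solid shaft τ_max = 16T/(πd³), so d = (16T/(π τ_allow))^(1/3) = (16·5850/(π·6.68×10^7))^(1/3) = 0.07640 m.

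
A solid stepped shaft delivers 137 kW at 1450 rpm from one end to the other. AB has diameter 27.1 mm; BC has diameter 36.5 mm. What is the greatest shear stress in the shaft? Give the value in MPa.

ω = 2π·1450/60 = 151.8 rad/s, so T = P/ω = 137×10³ / 151.8 = 902.2 N·m.
Under the same torque, τ_max = 16T/(πd³) is largest where d is smallest — segment AB (d = 27.1 mm).
τ_max = 16·902.2/(π·(0.0271)³) = 2.309×10^8 Pa.

231 MPa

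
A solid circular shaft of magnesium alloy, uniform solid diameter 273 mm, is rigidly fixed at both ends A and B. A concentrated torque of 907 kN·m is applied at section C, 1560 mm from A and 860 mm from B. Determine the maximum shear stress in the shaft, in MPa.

With uniform GJ and both ends fixed, compatibility θ_AC = θ_CB gives T_A·a = T_B·b, together with T_A + T_B = T₀.
T_A = T₀·b/(a+b) = 907000·860/2420 = 322300 N·m; T_B = 584700 N·m.
τ in each portion: τ_AC = 8.07×10^7 Pa, τ_CB = 1.46×10^8 Pa; maximum is in CB.
τ_max = T_CB·r/J = 584700·0.137/5.45×10^-4 = 1.464×10^8 Pa.

146 MPa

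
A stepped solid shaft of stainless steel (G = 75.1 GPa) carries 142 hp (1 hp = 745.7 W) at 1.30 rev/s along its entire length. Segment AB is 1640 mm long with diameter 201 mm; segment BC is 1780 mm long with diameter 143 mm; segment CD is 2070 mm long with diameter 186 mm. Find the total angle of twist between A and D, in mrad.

12.3 mrad

ω = 2π·1.30 = 8.168 rad/s, so T = P/ω = 142×745.7 / 8.168 = 12960 N·m.
J_AB = π(0.201)⁴/32 = 1.60×10^-4 m⁴; J_BC = π(0.143)⁴/32 = 4.11×10^-5 m⁴; J_CD = π(0.186)⁴/32 = 1.18×10^-4 m⁴.
θ = (T/G)·Σ L_i/J_i = (12960/75.1×10⁹)·(1.64/1.60×10^-4 + 1.78/4.11×10^-5 + 2.07/1.18×10^-4) = 0.01229 rad.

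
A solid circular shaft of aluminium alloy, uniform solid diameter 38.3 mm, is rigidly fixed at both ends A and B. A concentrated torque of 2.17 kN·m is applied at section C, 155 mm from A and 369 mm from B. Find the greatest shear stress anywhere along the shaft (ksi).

20.1 ksi

With uniform GJ and both ends fixed, compatibility θ_AC = θ_CB gives T_A·a = T_B·b, together with T_A + T_B = T₀.
T_A = T₀·b/(a+b) = 2170·369/524.0 = 1528 N·m; T_B = 641.9 N·m.
τ in each portion: τ_AC = 1.39×10^8 Pa, τ_CB = 5.82×10^7 Pa; maximum is in AC.
τ_max = T_AC·r/J = 1528·0.0191/2.11×10^-7 = 1.385×10^8 Pa.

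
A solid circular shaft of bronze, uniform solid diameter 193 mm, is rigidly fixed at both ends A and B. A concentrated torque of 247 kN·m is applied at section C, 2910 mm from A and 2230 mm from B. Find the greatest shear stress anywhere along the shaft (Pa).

9.91e7 Pa

With uniform GJ and both ends fixed, compatibility θ_AC = θ_CB gives T_A·a = T_B·b, together with T_A + T_B = T₀.
T_A = T₀·b/(a+b) = 247000·2230/5140 = 107200 N·m; T_B = 139800 N·m.
τ in each portion: τ_AC = 7.59×10^7 Pa, τ_CB = 9.91×10^7 Pa; maximum is in CB.
τ_max = T_CB·r/J = 139800·0.0965/1.36×10^-4 = 9.907×10^7 Pa.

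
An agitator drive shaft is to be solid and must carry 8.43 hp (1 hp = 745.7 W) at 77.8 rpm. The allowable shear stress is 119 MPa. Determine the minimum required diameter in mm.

32.1 mm

ω = 2π·77.8/60 = 8.147 rad/s, so T = P/ω = 8.43×745.7 / 8.147 = 771.6 N·m.
For a solid shaft τ_max = 16T/(πd³), so d = (16T/(π τ_allow))^(1/3) = (16·771.6/(π·1.19×10^8))^(1/3) = 0.03208 m.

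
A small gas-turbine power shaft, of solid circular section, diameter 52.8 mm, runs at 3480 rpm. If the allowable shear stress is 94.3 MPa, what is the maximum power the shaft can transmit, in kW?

J = πd⁴/32 = π(0.0528)⁴/32 = 7.630×10^-7 m⁴.
T_max = τ_allow·J/r = 9.43×10^7 × 7.630×10^-7 / 0.0264 = 2725 N·m.
ω = 2π·3480/60 = 364.4 rad/s, so P_max = T_max·ω = 9.932×10^5 W.

993 kW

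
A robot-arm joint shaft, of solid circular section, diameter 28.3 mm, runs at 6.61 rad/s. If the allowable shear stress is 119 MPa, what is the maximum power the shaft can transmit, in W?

J = πd⁴/32 = π(0.0283)⁴/32 = 6.297×10^-8 m⁴.
T_max = τ_allow·J/r = 1.19×10^8 × 6.297×10^-8 / 0.0142 = 529.6 N·m.
ω = 6.61 rad/s, so P_max = T_max·ω = 3501 W.

3500 W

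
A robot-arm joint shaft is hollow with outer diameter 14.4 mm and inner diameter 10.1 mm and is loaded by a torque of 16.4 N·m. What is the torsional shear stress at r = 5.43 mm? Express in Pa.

J = π(d_o⁴ − d_i⁴)/32 = π(0.0144⁴ − 0.0101⁴)/32 = 3.200×10^-9 m⁴.
Shear stress varies linearly with radius: τ = T·r/J = 16.40 × 0.00543 / 3.200×10^-9 = 2.783×10^7 Pa.

2.78e7 Pa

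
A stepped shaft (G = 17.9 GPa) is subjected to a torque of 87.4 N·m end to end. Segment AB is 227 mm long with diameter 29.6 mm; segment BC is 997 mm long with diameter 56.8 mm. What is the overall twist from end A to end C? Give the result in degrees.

J_AB = π(0.0296)⁴/32 = 7.54×10^-8 m⁴; J_BC = π(0.0568)⁴/32 = 1.02×10^-6 m⁴.
θ = (T/G)·Σ L_i/J_i = (87.40/17.9×10⁹)·(0.227/7.54×10^-8 + 0.997/1.02×10^-6) = 0.01947 rad.

1.12°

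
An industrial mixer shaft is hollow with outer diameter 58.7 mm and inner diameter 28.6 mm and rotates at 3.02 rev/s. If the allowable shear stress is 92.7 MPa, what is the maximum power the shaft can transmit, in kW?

J = π(d_o⁴ − d_i⁴)/32 = π(0.0587⁴ − 0.0286⁴)/32 = 1.100×10^-6 m⁴.
T_max = τ_allow·J/r = 9.27×10^7 × 1.100×10^-6 / 0.0294 = 3474 N·m.
ω = 2π·3.02 = 18.98 rad/s, so P_max = T_max·ω = 6.592×10^4 W.

65.9 kW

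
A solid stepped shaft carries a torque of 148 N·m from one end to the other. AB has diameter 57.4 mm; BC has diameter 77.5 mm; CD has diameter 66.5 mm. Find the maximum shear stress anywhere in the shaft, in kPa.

Under the same torque, τ_max = 16T/(πd³) is largest where d is smallest — segment AB (d = 57.4 mm).
τ_max = 16·148.0/(π·(0.0574)³) = 3.986×10^6 Pa.

3990 kPa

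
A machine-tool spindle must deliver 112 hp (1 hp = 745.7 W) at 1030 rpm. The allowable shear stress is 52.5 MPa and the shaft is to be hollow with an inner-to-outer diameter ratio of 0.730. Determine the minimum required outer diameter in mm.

ω = 2π·1030/60 = 107.9 rad/s, so T = P/ω = 112×745.7 / 107.9 = 774.3 N·m.
For a hollow shaft with d_i/d_o = 0.730: τ_max = 16T/(π d_o³ (1−k⁴)), so d_o = [16T/(π τ_allow (1−k⁴))]^(1/3) = [16·774.3/(π·5.25×10^7·0.7160)]^(1/3) = 0.04716 m.

47.2 mm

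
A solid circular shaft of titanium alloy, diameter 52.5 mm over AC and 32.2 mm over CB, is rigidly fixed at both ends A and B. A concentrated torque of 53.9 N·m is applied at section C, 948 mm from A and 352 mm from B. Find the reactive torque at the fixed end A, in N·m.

Compatibility: T_A·a/J_AC = T_B·b/J_CB with T_A + T_B = T₀.
J_AC = 7.46×10^-7 m⁴, J_CB = 1.06×10^-7 m⁴, so T_A = T₀·(J_AC/a)/((J_AC/a)+(J_CB/b)) = 39.03 N·m, T_B = 14.87 N·m.

39.0 N·m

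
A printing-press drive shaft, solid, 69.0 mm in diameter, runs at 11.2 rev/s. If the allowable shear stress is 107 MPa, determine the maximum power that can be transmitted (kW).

486 kW

J = πd⁴/32 = π(0.0690)⁴/32 = 2.225×10^-6 m⁴.
T_max = τ_allow·J/r = 1.07×10^8 × 2.225×10^-6 / 0.0345 = 6902 N·m.
ω = 2π·11.2 = 70.37 rad/s, so P_max = T_max·ω = 4.857×10^5 W.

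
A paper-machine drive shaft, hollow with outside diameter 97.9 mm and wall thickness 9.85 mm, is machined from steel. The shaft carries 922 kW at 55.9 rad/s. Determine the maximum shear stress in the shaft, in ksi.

ω = 55.9 rad/s, so T = P/ω = 922×10³ / 55.90 = 16490 N·m.
J = π(d_o⁴ − d_i⁴)/32 = π(0.0979⁴ − 0.0782⁴)/32 = 5.347×10^-6 m⁴.
τ_max = T·r/J = 16490 × 0.0490 / 5.347×10^-6 = 1.510×10^8 Pa.

21.9 ksi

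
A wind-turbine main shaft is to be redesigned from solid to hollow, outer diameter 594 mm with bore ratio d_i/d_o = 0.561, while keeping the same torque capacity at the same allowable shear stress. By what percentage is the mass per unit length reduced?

Equal τ_max and T ⇒ the solid shaft needs d_s³ = d_o³(1−k⁴), so d_s = 594·(1−0.561⁴)^(1/3) = 573.7 mm.
Area ratio A_h/A_s = d_o²(1−k²)/d_s² = (1−k²)/(1−k⁴)^(2/3) = 0.7346.
Mass saving = 1 − 0.7346 = 26.5 %.

26.5 %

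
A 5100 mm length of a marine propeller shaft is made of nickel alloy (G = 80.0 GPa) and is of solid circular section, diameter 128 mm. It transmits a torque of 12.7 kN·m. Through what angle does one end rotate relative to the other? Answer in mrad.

30.7 mrad

J = πd⁴/32 = π(0.128)⁴/32 = 2.635×10^-5 m⁴.
θ = T·L/(G·J) = 12700 × 5.10 / (80.0×10⁹ × 2.635×10^-5) = 0.03072 rad.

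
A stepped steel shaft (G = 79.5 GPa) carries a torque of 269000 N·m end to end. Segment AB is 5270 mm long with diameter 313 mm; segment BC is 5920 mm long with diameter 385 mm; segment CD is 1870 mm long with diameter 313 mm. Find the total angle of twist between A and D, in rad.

0.0349 rad

J_AB = π(0.313)⁴/32 = 9.42×10^-4 m⁴; J_BC = π(0.385)⁴/32 = 2.16×10^-3 m⁴; J_CD = π(0.313)⁴/32 = 9.42×10^-4 m⁴.
θ = (T/G)·Σ L_i/J_i = (269000/79.5×10⁹)·(5.27/9.42×10^-4 + 5.92/2.16×10^-3 + 1.87/9.42×10^-4) = 0.03493 rad.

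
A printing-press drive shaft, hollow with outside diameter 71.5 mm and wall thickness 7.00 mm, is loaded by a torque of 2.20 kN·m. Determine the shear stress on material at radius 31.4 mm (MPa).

46.3 MPa

J = π(d_o⁴ − d_i⁴)/32 = π(0.0715⁴ − 0.0575⁴)/32 = 1.493×10^-6 m⁴.
Shear stress varies linearly with radius: τ = T·r/J = 2200 × 0.0314 / 1.493×10^-6 = 4.628×10^7 Pa.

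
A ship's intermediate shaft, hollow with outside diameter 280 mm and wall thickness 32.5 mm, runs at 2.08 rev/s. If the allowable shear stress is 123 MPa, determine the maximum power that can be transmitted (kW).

J = π(d_o⁴ − d_i⁴)/32 = π(0.280⁴ − 0.215⁴)/32 = 3.937×10^-4 m⁴.
T_max = τ_allow·J/r = 1.23×10^8 × 3.937×10^-4 / 0.140 = 345900 N·m.
ω = 2π·2.08 = 13.07 rad/s, so P_max = T_max·ω = 4.520×10^6 W.

4520 kW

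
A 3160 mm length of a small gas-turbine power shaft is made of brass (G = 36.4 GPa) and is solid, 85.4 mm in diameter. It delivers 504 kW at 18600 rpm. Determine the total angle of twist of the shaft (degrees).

0.246°

ω = 2π·18600/60 = 1948 rad/s, so T = P/ω = 504×10³ / 1948 = 258.8 N·m.
J = πd⁴/32 = π(0.0854)⁴/32 = 5.222×10^-6 m⁴.
θ = T·L/(G·J) = 258.8 × 3.16 / (36.4×10⁹ × 5.222×10^-6) = 4.302×10^-3 rad.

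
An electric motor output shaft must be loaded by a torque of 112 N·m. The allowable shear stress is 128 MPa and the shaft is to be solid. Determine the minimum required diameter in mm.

For a solid shaft τ_max = 16T/(πd³), so d = (16T/(π τ_allow))^(1/3) = (16·112.0/(π·1.28×10^8))^(1/3) = 0.01646 m.

16.5 mm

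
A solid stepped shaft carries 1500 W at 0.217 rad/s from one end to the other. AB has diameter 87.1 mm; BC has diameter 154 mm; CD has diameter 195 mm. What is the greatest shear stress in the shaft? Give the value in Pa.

ω = 0.217 rad/s, so T = P/ω = 1500 / 0.2170 = 6912 N·m.
Under the same torque, τ_max = 16T/(πd³) is largest where d is smallest — segment AB (d = 87.1 mm).
τ_max = 16·6912/(π·(0.0871)³) = 5.328×10^7 Pa.

5.33e7 Pa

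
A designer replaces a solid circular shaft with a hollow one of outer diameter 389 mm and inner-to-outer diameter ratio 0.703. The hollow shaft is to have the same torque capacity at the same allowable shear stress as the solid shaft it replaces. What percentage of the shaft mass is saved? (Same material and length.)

Equal τ_max and T ⇒ the solid shaft needs d_s³ = d_o³(1−k⁴), so d_s = 389·(1−0.703⁴)^(1/3) = 354.3 mm.
Area ratio A_h/A_s = d_o²(1−k²)/d_s² = (1−k²)/(1−k⁴)^(2/3) = 0.6096.
Mass saving = 1 − 0.6096 = 39.0 %.

39.0 %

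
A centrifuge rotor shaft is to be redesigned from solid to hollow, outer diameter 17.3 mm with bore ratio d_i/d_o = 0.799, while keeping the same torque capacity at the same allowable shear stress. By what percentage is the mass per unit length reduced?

48.7 %

Equal τ_max and T ⇒ the solid shaft needs d_s³ = d_o³(1−k⁴), so d_s = 17.3·(1−0.799⁴)^(1/3) = 14.53 mm.
Area ratio A_h/A_s = d_o²(1−k²)/d_s² = (1−k²)/(1−k⁴)^(2/3) = 0.5126.
Mass saving = 1 − 0.5126 = 48.7 %.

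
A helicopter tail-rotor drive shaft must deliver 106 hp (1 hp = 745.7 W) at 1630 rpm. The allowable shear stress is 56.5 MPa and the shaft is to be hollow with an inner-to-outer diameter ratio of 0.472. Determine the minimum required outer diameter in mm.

ω = 2π·1630/60 = 170.7 rad/s, so T = P/ω = 106×745.7 / 170.7 = 463.1 N·m.
For a hollow shaft with d_i/d_o = 0.472: τ_max = 16T/(π d_o³ (1−k⁴)), so d_o = [16T/(π τ_allow (1−k⁴))]^(1/3) = [16·463.1/(π·5.65×10^7·0.9504)]^(1/3) = 0.03528 m.

35.3 mm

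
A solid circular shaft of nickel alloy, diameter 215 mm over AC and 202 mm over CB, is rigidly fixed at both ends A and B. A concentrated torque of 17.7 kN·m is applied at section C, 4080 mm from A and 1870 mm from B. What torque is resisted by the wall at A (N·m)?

Compatibility: T_A·a/J_AC = T_B·b/J_CB with T_A + T_B = T₀.
J_AC = 2.10×10^-4 m⁴, J_CB = 1.63×10^-4 m⁴, so T_A = T₀·(J_AC/a)/((J_AC/a)+(J_CB/b)) = 6555 N·m, T_B = 11140 N·m.

6560 N·m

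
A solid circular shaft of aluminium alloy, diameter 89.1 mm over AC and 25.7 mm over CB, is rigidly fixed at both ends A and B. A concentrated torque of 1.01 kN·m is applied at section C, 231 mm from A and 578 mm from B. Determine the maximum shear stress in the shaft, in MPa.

7.25 MPa

Compatibility: T_A·a/J_AC = T_B·b/J_CB with T_A + T_B = T₀.
J_AC = 6.19×10^-6 m⁴, J_CB = 4.28×10^-8 m⁴, so T_A = T₀·(J_AC/a)/((J_AC/a)+(J_CB/b)) = 1007 N·m, T_B = 2.786 N·m.
τ in each portion: τ_AC = 7.25×10^6 Pa, τ_CB = 8.36×10^5 Pa; maximum is in AC.
τ_max = T_AC·r/J = 1007·0.0445/6.19×10^-6 = 7.252×10^6 Pa.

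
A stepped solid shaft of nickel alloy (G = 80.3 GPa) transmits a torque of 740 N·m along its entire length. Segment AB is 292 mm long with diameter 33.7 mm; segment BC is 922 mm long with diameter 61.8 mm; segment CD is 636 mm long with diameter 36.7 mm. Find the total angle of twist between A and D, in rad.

J_AB = π(0.0337)⁴/32 = 1.27×10^-7 m⁴; J_BC = π(0.0618)⁴/32 = 1.43×10^-6 m⁴; J_CD = π(0.0367)⁴/32 = 1.78×10^-7 m⁴.
θ = (T/G)·Σ L_i/J_i = (740.0/80.3×10⁹)·(0.292/1.27×10^-7 + 0.922/1.43×10^-6 + 0.636/1.78×10^-7) = 0.06009 rad.

0.0601 rad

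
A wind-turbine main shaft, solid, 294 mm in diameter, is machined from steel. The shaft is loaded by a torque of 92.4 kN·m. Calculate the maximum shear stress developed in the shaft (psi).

J = πd⁴/32 = π(0.294)⁴/32 = 7.335×10^-4 m⁴.
τ_max = T·r/J = 92400 × 0.147 / 7.335×10^-4 = 1.852×10^7 Pa.

2690 psi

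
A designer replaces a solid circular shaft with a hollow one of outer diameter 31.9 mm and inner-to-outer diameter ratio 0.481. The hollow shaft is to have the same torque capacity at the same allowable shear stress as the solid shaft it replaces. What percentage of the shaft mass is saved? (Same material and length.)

Equal τ_max and T ⇒ the solid shaft needs d_s³ = d_o³(1−k⁴), so d_s = 31.9·(1−0.481⁴)^(1/3) = 31.32 mm.
Area ratio A_h/A_s = d_o²(1−k²)/d_s² = (1−k²)/(1−k⁴)^(2/3) = 0.7974.
Mass saving = 1 − 0.7974 = 20.3 %.

20.3 %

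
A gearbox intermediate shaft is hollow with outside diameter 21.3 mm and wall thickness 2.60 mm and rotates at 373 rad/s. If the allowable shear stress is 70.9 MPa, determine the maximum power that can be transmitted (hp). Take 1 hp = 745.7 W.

J = π(d_o⁴ − d_i⁴)/32 = π(0.0213⁴ − 0.0161⁴)/32 = 1.361×10^-8 m⁴.
T_max = τ_allow·J/r = 7.09×10^7 × 1.361×10^-8 / 0.0106 = 90.61 N·m.
ω = 373 rad/s, so P_max = T_max·ω = 3.380×10^4 W.

45.3 hp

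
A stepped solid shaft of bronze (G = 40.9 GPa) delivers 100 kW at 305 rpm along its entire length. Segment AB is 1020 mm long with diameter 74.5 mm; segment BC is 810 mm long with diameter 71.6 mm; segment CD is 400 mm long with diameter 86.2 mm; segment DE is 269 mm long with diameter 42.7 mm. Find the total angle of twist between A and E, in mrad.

119 mrad

ω = 2π·305/60 = 31.94 rad/s, so T = P/ω = 100×10³ / 31.94 = 3131 N·m.
J_AB = π(0.0745)⁴/32 = 3.02×10^-6 m⁴; J_BC = π(0.0716)⁴/32 = 2.58×10^-6 m⁴; J_CD = π(0.0862)⁴/32 = 5.42×10^-6 m⁴; J_DE = π(0.0427)⁴/32 = 3.26×10^-7 m⁴.
θ = (T/G)·Σ L_i/J_i = (3131/40.9×10⁹)·(1.02/3.02×10^-6 + 0.810/2.58×10^-6 + 0.400/5.42×10^-6 + 0.269/3.26×10^-7) = 0.1186 rad.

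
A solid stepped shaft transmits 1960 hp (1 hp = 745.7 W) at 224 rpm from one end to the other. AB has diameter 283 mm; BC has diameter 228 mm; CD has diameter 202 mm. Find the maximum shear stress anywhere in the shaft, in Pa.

ω = 2π·224/60 = 23.46 rad/s, so T = P/ω = 1960×745.7 / 23.46 = 62310 N·m.
Under the same torque, τ_max = 16T/(πd³) is largest where d is smallest — segment CD (d = 202 mm).
τ_max = 16·62310/(π·(0.202)³) = 3.850×10^7 Pa.

3.85e7 Pa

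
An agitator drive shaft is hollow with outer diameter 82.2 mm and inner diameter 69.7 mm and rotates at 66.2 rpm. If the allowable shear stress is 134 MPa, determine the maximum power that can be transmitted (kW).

J = π(d_o⁴ − d_i⁴)/32 = π(0.0822⁴ − 0.0697⁴)/32 = 2.165×10^-6 m⁴.
T_max = τ_allow·J/r = 1.34×10^8 × 2.165×10^-6 / 0.0411 = 7059 N·m.
ω = 2π·66.2/60 = 6.932 rad/s, so P_max = T_max·ω = 4.894×10^4 W.

48.9 kW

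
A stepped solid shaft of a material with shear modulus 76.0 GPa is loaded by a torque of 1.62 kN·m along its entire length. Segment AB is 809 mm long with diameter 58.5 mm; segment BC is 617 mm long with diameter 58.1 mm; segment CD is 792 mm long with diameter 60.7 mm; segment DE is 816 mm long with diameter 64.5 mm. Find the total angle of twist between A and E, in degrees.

2.85°

J_AB = π(0.0585)⁴/32 = 1.15×10^-6 m⁴; J_BC = π(0.0581)⁴/32 = 1.12×10^-6 m⁴; J_CD = π(0.0607)⁴/32 = 1.33×10^-6 m⁴; J_DE = π(0.0645)⁴/32 = 1.70×10^-6 m⁴.
θ = (T/G)·Σ L_i/J_i = (1620/76.0×10⁹)·(0.809/1.15×10^-6 + 0.617/1.12×10^-6 + 0.792/1.33×10^-6 + 0.816/1.70×10^-6) = 0.04966 rad.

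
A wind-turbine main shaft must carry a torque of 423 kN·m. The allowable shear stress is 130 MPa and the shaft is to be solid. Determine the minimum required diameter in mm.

255 mm

For a solid shaft τ_max = 16T/(πd³), so d = (16T/(π τ_allow))^(1/3) = (16·423000/(π·1.30×10^8))^(1/3) = 0.2550 m.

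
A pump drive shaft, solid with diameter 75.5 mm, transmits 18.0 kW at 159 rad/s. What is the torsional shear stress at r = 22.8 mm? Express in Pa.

809000 Pa

ω = 159 rad/s, so T = P/ω = 18.0×10³ / 159.0 = 113.2 N·m.
J = πd⁴/32 = π(0.0755)⁴/32 = 3.190×10^-6 m⁴.
Shear stress varies linearly with radius: τ = T·r/J = 113.2 × 0.0228 / 3.190×10^-6 = 8.091×10^5 Pa.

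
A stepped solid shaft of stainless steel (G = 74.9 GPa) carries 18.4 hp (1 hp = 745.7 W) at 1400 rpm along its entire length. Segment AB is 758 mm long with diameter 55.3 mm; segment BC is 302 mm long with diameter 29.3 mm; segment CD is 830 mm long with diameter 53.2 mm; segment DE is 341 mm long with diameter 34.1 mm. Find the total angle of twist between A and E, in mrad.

ω = 2π·1400/60 = 146.6 rad/s, so T = P/ω = 18.4×745.7 / 146.6 = 93.59 N·m.
J_AB = π(0.0553)⁴/32 = 9.18×10^-7 m⁴; J_BC = π(0.0293)⁴/32 = 7.24×10^-8 m⁴; J_CD = π(0.0532)⁴/32 = 7.86×10^-7 m⁴; J_DE = π(0.0341)⁴/32 = 1.33×10^-7 m⁴.
θ = (T/G)·Σ L_i/J_i = (93.59/74.9×10⁹)·(0.758/9.18×10^-7 + 0.302/7.24×10^-8 + 0.830/7.86×10^-7 + 0.341/1.33×10^-7) = 0.01078 rad.

10.8 mrad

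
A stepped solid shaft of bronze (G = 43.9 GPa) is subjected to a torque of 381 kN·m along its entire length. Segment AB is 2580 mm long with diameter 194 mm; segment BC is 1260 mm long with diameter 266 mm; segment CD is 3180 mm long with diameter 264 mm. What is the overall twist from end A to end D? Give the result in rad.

J_AB = π(0.194)⁴/32 = 1.39×10^-4 m⁴; J_BC = π(0.266)⁴/32 = 4.92×10^-4 m⁴; J_CD = π(0.264)⁴/32 = 4.77×10^-4 m⁴.
θ = (T/G)·Σ L_i/J_i = (381000/43.9×10⁹)·(2.58/1.39×10^-4 + 1.26/4.92×10^-4 + 3.18/4.77×10^-4) = 0.2411 rad.

0.241 rad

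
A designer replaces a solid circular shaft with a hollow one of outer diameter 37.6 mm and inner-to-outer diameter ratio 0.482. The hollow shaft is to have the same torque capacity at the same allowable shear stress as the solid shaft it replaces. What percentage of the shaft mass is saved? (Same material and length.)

Equal τ_max and T ⇒ the solid shaft needs d_s³ = d_o³(1−k⁴), so d_s = 37.6·(1−0.482⁴)^(1/3) = 36.91 mm.
Area ratio A_h/A_s = d_o²(1−k²)/d_s² = (1−k²)/(1−k⁴)^(2/3) = 0.7966.
Mass saving = 1 − 0.7966 = 20.3 %.

20.3 %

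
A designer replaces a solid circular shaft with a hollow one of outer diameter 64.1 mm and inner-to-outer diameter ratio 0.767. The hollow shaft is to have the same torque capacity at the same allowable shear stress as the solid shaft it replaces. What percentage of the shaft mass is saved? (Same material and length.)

45.4 %

Equal τ_max and T ⇒ the solid shaft needs d_s³ = d_o³(1−k⁴), so d_s = 64.1·(1−0.767⁴)^(1/3) = 55.64 mm.
Area ratio A_h/A_s = d_o²(1−k²)/d_s² = (1−k²)/(1−k⁴)^(2/3) = 0.5465.
Mass saving = 1 − 0.5465 = 45.4 %.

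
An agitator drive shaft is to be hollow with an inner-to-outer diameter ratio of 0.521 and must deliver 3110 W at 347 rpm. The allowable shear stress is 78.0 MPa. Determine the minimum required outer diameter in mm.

ω = 2π·347/60 = 36.34 rad/s, so T = P/ω = 3110 / 36.34 = 85.59 N·m.
For a hollow shaft with d_i/d_o = 0.521: τ_max = 16T/(π d_o³ (1−k⁴)), so d_o = [16T/(π τ_allow (1−k⁴))]^(1/3) = [16·85.59/(π·7.80×10^7·0.9263)]^(1/3) = 0.01820 m.

18.2 mm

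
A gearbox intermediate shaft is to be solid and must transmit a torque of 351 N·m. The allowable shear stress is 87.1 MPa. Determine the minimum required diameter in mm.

27.4 mm

For a solid shaft τ_max = 16T/(πd³), so d = (16T/(π τ_allow))^(1/3) = (16·351.0/(π·8.71×10^7))^(1/3) = 0.02738 m.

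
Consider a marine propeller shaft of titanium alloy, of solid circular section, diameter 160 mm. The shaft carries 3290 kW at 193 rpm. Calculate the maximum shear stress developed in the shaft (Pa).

ω = 2π·193/60 = 20.21 rad/s, so T = P/ω = 3290×10³ / 20.21 = 162800 N·m.
J = πd⁴/32 = π(0.160)⁴/32 = 6.434×10^-5 m⁴.
τ_max = T·r/J = 162800 × 0.0800 / 6.434×10^-5 = 2.024×10^8 Pa.

2.02e8 Pa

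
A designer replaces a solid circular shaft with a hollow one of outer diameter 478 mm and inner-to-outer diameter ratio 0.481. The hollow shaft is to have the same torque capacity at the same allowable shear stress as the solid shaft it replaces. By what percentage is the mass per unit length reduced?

20.3 %

Equal τ_max and T ⇒ the solid shaft needs d_s³ = d_o³(1−k⁴), so d_s = 478·(1−0.481⁴)^(1/3) = 469.3 mm.
Area ratio A_h/A_s = d_o²(1−k²)/d_s² = (1−k²)/(1−k⁴)^(2/3) = 0.7974.
Mass saving = 1 − 0.7974 = 20.3 %.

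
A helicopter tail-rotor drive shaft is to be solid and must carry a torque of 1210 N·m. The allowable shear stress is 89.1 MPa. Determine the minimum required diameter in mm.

For a solid shaft τ_max = 16T/(πd³), so d = (16T/(π τ_allow))^(1/3) = (16·1210/(π·8.91×10^7))^(1/3) = 0.04105 m.

41.0 mm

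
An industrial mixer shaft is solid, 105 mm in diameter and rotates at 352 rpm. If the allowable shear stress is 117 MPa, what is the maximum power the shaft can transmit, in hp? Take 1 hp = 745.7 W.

J = πd⁴/32 = π(0.105)⁴/32 = 1.193×10^-5 m⁴.
T_max = τ_allow·J/r = 1.17×10^8 × 1.193×10^-5 / 0.0525 = 26590 N·m.
ω = 2π·352/60 = 36.86 rad/s, so P_max = T_max·ω = 9.803×10^5 W.

1310 hp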